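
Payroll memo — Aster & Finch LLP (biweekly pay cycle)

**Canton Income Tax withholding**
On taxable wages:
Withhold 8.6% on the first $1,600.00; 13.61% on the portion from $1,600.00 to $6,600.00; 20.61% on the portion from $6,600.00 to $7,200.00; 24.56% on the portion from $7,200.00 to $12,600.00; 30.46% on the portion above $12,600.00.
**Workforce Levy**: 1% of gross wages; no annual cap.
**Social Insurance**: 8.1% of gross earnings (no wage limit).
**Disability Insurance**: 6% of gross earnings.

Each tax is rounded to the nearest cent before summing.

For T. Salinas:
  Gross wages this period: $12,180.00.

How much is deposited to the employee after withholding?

Canton Income Tax: taxable = $12,180.00
  $941.76 + 24.56% × ($12,180.00 − $7,200.00) = $941.76 + 24.56% × $4,980.00 = $2,164.85
Workforce Levy: 1% × $12,180.00 = $121.80
Social Insurance: 8.1% × $12,180.00 = $986.58
Disability Insurance: 6% × $12,180.00 = $730.80
Total withheld: $2,164.85 + $121.80 + $986.58 + $730.80 = $4,004.03
Net pay: $12,180.00 − $4,004.03 = $8,175.97

$8,175.97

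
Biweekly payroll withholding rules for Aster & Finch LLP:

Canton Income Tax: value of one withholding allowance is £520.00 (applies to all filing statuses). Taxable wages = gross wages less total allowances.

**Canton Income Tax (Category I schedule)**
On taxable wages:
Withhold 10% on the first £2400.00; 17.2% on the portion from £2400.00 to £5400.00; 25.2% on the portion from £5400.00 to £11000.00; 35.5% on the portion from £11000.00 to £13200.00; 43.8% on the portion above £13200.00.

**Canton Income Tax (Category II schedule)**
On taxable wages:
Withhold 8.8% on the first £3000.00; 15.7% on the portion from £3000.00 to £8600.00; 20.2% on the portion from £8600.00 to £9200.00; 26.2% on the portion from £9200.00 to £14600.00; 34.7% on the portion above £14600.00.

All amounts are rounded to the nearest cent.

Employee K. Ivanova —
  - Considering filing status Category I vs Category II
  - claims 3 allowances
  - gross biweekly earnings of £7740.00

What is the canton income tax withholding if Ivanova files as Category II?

Canton Income Tax (Category II): taxable = £7740.00 − 3×£520.00 = £6180.00
  £264.00 + 15.7% × (£6180.00 − £3000.00) = £264.00 + 15.7% × £3180.00 = £763.26

£763.26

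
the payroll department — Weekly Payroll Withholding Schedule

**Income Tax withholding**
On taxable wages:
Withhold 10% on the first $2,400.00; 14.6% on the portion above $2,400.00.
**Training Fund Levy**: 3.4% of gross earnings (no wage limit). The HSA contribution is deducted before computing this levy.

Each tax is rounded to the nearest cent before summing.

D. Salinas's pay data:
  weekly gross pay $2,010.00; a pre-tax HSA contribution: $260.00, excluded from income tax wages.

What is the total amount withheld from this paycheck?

$234.50

Income Tax: taxable = $2,010.00 − $260.00 = $1,750.00
  10% × $1,750.00 = $175.00
Training Fund Levy: 3.4% × $1,750.00 = $59.50
Total: $175.00 + $59.50 = $234.50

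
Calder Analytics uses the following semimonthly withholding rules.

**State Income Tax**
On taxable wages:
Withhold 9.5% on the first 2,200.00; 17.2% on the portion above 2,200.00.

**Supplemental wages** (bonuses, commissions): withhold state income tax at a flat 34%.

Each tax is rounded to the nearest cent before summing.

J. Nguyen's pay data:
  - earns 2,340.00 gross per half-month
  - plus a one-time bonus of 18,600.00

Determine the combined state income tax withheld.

State Income Tax: taxable = 2,340.00
  209.00 + 17.2% × (2,340.00 − 2,200.00) = 209.00 + 17.2% × 140.00 = 233.08
Supplemental (34% flat on bonus): 34% × 18,600.00 = 6,324.00
Total state income tax: 233.08 + 6,324.00 = 6,557.08

6,557.08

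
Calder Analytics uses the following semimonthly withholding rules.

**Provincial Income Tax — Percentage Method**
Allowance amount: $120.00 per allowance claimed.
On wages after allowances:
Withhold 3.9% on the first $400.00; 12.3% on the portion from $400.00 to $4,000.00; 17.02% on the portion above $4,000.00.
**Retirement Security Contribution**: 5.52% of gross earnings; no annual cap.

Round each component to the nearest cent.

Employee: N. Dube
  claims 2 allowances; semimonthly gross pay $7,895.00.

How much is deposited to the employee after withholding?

Provincial Income Tax: taxable = $7,895.00 − 2×$120.00 = $7,655.00
  $458.40 + 17.02% × ($7,655.00 − $4,000.00) = $458.40 + 17.02% × $3,655.00 = $1,080.48
Retirement Security Contribution: 5.52% × $7,895.00 = $435.80
Total withheld: $1,080.48 + $435.80 = $1,516.28
Net pay: $7,895.00 − $1,516.28 = $6,378.72

$6,378.72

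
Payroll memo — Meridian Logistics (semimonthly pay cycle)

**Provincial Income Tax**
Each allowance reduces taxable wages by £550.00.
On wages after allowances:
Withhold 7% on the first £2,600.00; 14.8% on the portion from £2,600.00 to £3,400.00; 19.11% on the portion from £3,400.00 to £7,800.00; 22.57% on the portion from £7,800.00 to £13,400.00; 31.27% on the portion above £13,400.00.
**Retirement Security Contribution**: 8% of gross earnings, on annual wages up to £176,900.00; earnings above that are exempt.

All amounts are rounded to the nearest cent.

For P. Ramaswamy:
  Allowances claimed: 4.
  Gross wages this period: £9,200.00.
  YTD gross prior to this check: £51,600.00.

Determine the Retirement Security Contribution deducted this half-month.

Retirement Security Contribution: 8% × £9,200.00 = £736.00

£736.00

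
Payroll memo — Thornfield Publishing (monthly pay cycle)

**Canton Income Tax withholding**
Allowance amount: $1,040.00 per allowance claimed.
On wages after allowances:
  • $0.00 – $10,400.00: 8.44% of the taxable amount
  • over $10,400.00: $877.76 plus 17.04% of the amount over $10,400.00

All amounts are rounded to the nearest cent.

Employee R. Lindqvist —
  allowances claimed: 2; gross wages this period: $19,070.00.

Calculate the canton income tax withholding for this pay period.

Canton Income Tax: taxable = $19,070.00 − 2×$1,040.00 = $16,990.00
  $877.76 + 17.04% × ($16,990.00 − $10,400.00) = $877.76 + 17.04% × $6,590.00 = $2,000.70

$2,000.70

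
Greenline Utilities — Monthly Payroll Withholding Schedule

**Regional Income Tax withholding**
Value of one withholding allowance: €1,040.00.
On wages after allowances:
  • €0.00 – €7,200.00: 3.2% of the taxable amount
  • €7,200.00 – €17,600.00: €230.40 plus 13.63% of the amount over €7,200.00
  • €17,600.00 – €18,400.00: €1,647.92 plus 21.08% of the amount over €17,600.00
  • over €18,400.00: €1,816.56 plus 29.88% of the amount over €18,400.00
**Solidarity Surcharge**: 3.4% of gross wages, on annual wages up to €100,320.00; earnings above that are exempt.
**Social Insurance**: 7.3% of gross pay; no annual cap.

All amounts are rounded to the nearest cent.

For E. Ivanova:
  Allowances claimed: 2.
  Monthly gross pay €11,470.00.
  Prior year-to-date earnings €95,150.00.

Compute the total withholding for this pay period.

Regional Income Tax: taxable = €11,470.00 − 2×€1,040.00 = €9,390.00
  €230.40 + 13.63% × (€9,390.00 − €7,200.00) = €230.40 + 13.63% × €2,190.00 = €528.90
Solidarity Surcharge: cap €100,320.00 − YTD €95,150.00 = €5,170.00 subject; 3.4% × €5,170.00 = €175.78
Social Insurance: 7.3% × €11,470.00 = €837.31
Total: €528.90 + €175.78 + €837.31 = €1,541.99

€1,541.99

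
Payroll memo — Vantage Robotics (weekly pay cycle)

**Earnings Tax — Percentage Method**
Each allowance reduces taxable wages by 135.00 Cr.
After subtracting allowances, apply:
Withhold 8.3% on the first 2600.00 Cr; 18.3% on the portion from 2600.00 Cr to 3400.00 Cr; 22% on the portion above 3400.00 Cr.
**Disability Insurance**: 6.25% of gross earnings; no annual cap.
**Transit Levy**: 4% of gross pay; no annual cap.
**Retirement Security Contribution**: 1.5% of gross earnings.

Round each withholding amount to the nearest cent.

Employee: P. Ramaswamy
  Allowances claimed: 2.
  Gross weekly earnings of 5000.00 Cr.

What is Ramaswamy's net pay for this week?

Earnings Tax: taxable = 5000.00 Cr − 2×135.00 Cr = 4730.00 Cr
  362.20 Cr + 22% × (4730.00 Cr − 3400.00 Cr) = 362.20 Cr + 22% × 1330.00 Cr = 654.80 Cr
Disability Insurance: 6.25% × 5000.00 Cr = 312.50 Cr
Transit Levy: 4% × 5000.00 Cr = 200.00 Cr
Retirement Security Contribution: 1.5% × 5000.00 Cr = 75.00 Cr
Total withheld: 654.80 Cr + 312.50 Cr + 200.00 Cr + 75.00 Cr = 1242.30 Cr
Net pay: 5000.00 Cr − 1242.30 Cr = 3757.70 Cr

3757.70 Cr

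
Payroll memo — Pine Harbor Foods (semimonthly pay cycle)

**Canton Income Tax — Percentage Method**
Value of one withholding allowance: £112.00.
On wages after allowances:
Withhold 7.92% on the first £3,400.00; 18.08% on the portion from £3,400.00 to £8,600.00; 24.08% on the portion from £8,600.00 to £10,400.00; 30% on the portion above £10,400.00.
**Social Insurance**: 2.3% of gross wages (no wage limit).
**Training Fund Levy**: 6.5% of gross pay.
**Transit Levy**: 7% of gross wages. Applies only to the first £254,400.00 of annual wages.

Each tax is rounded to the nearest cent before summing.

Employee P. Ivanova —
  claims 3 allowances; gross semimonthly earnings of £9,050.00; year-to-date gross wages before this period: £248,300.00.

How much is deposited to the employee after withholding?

Canton Income Tax: taxable = £9,050.00 − 3×£112.00 = £8,714.00
  £1,209.44 + 24.08% × (£8,714.00 − £8,600.00) = £1,209.44 + 24.08% × £114.00 = £1,236.89
Social Insurance: 2.3% × £9,050.00 = £208.15
Training Fund Levy: 6.5% × £9,050.00 = £588.25
Transit Levy: cap £254,400.00 − YTD £248,300.00 = £6,100.00 subject; 7% × £6,100.00 = £427.00
Total withheld: £1,236.89 + £208.15 + £588.25 + £427.00 = £2,460.29
Net pay: £9,050.00 − £2,460.29 = £6,589.71

£6,589.71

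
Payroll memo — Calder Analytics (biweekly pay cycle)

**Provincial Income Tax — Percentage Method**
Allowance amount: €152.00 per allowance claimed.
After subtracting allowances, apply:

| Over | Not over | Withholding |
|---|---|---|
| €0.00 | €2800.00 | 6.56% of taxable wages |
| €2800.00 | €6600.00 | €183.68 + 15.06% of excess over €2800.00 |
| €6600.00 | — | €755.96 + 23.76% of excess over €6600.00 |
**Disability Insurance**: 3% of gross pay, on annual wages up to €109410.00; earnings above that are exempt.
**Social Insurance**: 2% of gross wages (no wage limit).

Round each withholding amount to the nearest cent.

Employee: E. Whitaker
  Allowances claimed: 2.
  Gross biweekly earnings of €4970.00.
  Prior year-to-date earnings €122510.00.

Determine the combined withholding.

Provincial Income Tax: taxable = €4970.00 − 2×€152.00 = €4666.00
  €183.68 + 15.06% × (€4666.00 − €2800.00) = €183.68 + 15.06% × €1866.00 = €464.70
Disability Insurance: YTD €122510.00 ≥ cap €109410.00 → €0.00
Social Insurance: 2% × €4970.00 = €99.40
Total: €464.70 + €0.00 + €99.40 = €564.10

€564.10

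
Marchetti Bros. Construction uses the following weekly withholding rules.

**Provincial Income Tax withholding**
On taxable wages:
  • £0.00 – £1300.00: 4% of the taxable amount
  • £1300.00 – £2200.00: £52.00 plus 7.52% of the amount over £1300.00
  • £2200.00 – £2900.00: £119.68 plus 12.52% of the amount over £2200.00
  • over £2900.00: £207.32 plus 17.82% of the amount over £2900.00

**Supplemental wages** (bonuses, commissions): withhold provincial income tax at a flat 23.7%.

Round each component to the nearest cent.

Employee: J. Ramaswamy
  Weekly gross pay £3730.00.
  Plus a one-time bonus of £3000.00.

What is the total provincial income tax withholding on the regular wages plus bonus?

Provincial Income Tax: taxable = £3730.00
  £207.32 + 17.82% × (£3730.00 − £2900.00) = £207.32 + 17.82% × £830.00 = £355.23
Supplemental (23.7% flat on bonus): 23.7% × £3000.00 = £711.00
Total provincial income tax: £355.23 + £711.00 = £1066.23

£1066.23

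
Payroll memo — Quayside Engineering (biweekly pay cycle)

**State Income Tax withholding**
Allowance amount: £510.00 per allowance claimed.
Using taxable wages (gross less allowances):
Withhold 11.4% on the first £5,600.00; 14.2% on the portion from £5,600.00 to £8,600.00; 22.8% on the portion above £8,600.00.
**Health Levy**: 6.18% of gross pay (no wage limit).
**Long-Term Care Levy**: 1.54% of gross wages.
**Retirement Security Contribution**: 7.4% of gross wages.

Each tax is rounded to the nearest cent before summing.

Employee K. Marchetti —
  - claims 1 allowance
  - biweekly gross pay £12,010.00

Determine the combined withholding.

£3,541.51

State Income Tax: taxable = £12,010.00 − 1×£510.00 = £11,500.00
  £1,064.40 + 22.8% × (£11,500.00 − £8,600.00) = £1,064.40 + 22.8% × £2,900.00 = £1,725.60
Health Levy: 6.18% × £12,010.00 = £742.22
Long-Term Care Levy: 1.54% × £12,010.00 = £184.95
Retirement Security Contribution: 7.4% × £12,010.00 = £888.74
Total: £1,725.60 + £742.22 + £184.95 + £888.74 = £3,541.51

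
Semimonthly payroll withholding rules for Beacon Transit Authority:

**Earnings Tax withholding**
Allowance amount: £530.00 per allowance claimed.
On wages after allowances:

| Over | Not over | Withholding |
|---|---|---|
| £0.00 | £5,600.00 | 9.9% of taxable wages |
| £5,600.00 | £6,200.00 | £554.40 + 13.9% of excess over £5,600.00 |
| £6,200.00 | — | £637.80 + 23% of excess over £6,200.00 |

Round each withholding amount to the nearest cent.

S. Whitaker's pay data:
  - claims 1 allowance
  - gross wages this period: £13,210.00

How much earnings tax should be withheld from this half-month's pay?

£2,128.20

Earnings Tax: taxable = £13,210.00 − 1×£530.00 = £12,680.00
  £637.80 + 23% × (£12,680.00 − £6,200.00) = £637.80 + 23% × £6,480.00 = £2,128.20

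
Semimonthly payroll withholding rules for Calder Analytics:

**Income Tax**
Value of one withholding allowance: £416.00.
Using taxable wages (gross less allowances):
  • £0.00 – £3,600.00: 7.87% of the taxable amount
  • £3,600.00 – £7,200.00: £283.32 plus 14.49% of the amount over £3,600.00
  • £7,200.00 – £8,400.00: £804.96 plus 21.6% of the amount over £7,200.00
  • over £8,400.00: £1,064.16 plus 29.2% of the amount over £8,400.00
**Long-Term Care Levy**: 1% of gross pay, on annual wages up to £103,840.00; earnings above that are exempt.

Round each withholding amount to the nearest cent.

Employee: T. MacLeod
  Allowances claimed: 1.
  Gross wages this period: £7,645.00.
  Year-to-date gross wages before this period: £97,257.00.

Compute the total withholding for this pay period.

Income Tax: taxable = £7,645.00 − 1×£416.00 = £7,229.00
  £804.96 + 21.6% × (£7,229.00 − £7,200.00) = £804.96 + 21.6% × £29.00 = £811.22
Long-Term Care Levy: cap £103,840.00 − YTD £97,257.00 = £6,583.00 subject; 1% × £6,583.00 = £65.83
Total: £811.22 + £65.83 = £877.05

£877.05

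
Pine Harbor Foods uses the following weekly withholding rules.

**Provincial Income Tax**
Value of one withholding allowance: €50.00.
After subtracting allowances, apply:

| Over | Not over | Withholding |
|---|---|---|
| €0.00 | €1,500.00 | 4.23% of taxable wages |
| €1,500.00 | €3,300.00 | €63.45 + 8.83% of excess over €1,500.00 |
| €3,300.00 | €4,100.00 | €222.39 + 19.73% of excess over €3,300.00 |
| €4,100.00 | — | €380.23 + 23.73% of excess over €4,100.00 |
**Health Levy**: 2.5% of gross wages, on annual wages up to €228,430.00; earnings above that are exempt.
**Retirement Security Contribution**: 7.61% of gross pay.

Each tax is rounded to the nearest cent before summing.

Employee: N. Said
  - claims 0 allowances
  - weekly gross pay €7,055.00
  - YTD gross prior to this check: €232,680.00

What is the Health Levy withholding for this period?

€0.00

Health Levy: YTD €232,680.00 ≥ cap €228,430.00 → €0.00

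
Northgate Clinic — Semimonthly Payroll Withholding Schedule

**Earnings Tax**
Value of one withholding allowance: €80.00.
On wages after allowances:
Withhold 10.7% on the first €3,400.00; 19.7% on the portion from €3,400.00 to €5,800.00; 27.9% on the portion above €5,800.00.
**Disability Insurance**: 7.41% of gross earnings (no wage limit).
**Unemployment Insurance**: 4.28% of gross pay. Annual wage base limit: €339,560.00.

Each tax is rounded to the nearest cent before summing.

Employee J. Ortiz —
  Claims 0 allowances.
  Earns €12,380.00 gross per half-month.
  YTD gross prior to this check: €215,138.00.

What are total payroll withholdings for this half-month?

€4,119.64

Earnings Tax: taxable = €12,380.00
  €836.60 + 27.9% × (€12,380.00 − €5,800.00) = €836.60 + 27.9% × €6,580.00 = €2,672.42
Disability Insurance: 7.41% × €12,380.00 = €917.36
Unemployment Insurance: 4.28% × €12,380.00 = €529.86
Total: €2,672.42 + €917.36 + €529.86 = €4,119.64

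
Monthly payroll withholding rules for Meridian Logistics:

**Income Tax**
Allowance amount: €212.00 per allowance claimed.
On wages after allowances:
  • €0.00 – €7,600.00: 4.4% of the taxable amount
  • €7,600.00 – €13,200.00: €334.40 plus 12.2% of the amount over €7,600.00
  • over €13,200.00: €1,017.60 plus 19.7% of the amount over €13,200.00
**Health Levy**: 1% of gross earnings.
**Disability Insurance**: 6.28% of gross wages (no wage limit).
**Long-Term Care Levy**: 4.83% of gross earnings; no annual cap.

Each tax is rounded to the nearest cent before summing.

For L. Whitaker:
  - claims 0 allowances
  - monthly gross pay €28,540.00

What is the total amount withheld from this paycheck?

Income Tax: taxable = €28,540.00
  €1,017.60 + 19.7% × (€28,540.00 − €13,200.00) = €1,017.60 + 19.7% × €15,340.00 = €4,039.58
Health Levy: 1% × €28,540.00 = €285.40
Disability Insurance: 6.28% × €28,540.00 = €1,792.31
Long-Term Care Levy: 4.83% × €28,540.00 = €1,378.48
Total: €4,039.58 + €285.40 + €1,792.31 + €1,378.48 = €7,495.77

€7,495.77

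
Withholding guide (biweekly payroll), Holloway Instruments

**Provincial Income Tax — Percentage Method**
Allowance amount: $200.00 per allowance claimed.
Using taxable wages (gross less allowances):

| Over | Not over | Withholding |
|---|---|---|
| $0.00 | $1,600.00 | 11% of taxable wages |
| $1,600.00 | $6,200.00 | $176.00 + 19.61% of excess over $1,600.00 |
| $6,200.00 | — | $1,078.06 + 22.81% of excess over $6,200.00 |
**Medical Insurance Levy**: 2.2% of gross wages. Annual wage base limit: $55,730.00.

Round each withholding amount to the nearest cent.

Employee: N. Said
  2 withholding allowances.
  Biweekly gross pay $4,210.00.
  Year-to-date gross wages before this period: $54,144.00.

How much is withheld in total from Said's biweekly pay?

$644.27

Provincial Income Tax: taxable = $4,210.00 − 2×$200.00 = $3,810.00
  $176.00 + 19.61% × ($3,810.00 − $1,600.00) = $176.00 + 19.61% × $2,210.00 = $609.38
Medical Insurance Levy: cap $55,730.00 − YTD $54,144.00 = $1,586.00 subject; 2.2% × $1,586.00 = $34.89
Total: $609.38 + $34.89 = $644.27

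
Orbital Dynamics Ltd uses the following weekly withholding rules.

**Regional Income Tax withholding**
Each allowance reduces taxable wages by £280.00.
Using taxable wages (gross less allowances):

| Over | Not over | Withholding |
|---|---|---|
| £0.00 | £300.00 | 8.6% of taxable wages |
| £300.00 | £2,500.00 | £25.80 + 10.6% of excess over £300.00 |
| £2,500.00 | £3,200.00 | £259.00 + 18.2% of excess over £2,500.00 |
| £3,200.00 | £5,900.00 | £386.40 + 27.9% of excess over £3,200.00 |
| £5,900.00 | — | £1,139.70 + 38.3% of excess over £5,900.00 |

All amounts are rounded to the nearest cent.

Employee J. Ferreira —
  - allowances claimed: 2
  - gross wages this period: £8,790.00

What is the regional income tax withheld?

Regional Income Tax: taxable = £8,790.00 − 2×£280.00 = £8,230.00
  £1,139.70 + 38.3% × (£8,230.00 − £5,900.00) = £1,139.70 + 38.3% × £2,330.00 = £2,032.09

£2,032.09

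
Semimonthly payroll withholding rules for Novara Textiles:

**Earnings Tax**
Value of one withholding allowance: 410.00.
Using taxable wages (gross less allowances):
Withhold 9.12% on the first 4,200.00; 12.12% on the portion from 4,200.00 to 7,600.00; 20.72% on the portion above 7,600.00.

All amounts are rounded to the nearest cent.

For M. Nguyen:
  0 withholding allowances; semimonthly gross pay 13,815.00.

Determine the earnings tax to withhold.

Earnings Tax: taxable = 13,815.00
  795.12 + 20.72% × (13,815.00 − 7,600.00) = 795.12 + 20.72% × 6,215.00 = 2,082.87

2,082.87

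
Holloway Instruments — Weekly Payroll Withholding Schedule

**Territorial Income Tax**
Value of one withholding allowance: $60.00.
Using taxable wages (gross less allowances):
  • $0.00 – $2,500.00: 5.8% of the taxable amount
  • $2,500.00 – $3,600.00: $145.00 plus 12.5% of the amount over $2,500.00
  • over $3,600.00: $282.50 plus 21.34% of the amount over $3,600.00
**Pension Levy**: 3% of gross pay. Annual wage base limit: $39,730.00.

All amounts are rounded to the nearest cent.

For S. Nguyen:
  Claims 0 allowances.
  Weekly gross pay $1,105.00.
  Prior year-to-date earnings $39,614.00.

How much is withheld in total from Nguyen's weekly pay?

Territorial Income Tax: taxable = $1,105.00
  5.8% × $1,105.00 = $64.09
Pension Levy: cap $39,730.00 − YTD $39,614.00 = $116.00 subject; 3% × $116.00 = $3.48
Total: $64.09 + $3.48 = $67.57

$67.57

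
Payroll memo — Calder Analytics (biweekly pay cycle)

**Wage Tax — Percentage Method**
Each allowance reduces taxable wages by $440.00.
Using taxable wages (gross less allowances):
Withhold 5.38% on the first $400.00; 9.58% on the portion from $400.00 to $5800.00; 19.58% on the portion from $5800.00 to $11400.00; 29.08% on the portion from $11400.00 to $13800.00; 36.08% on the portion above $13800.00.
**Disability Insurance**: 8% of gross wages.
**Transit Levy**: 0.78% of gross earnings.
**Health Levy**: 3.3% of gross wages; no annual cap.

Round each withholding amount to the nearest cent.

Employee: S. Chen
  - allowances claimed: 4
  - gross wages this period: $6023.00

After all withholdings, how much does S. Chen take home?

$4903.82

Wage Tax: taxable = $6023.00 − 4×$440.00 = $4263.00
  $21.52 + 9.58% × ($4263.00 − $400.00) = $21.52 + 9.58% × $3863.00 = $391.60
Disability Insurance: 8% × $6023.00 = $481.84
Transit Levy: 0.78% × $6023.00 = $46.98
Health Levy: 3.3% × $6023.00 = $198.76
Total withheld: $391.60 + $481.84 + $46.98 + $198.76 = $1119.18
Net pay: $6023.00 − $1119.18 = $4903.82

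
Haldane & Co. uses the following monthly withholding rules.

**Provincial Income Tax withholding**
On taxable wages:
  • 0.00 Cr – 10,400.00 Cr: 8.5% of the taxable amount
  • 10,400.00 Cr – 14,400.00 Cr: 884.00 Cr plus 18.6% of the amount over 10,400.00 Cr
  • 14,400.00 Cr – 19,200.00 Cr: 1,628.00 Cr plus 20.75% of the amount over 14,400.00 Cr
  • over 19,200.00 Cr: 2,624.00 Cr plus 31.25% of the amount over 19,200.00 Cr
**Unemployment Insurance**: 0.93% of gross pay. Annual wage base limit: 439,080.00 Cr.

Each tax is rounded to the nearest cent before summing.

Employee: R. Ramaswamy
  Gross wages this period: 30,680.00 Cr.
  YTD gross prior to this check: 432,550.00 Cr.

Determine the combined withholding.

Provincial Income Tax: taxable = 30,680.00 Cr
  2,624.00 Cr + 31.25% × (30,680.00 Cr − 19,200.00 Cr) = 2,624.00 Cr + 31.25% × 11,480.00 Cr = 6,211.50 Cr
Unemployment Insurance: cap 439,080.00 Cr − YTD 432,550.00 Cr = 6,530.00 Cr subject; 0.93% × 6,530.00 Cr = 60.73 Cr
Total: 6,211.50 Cr + 60.73 Cr = 6,272.23 Cr

6,272.23 Cr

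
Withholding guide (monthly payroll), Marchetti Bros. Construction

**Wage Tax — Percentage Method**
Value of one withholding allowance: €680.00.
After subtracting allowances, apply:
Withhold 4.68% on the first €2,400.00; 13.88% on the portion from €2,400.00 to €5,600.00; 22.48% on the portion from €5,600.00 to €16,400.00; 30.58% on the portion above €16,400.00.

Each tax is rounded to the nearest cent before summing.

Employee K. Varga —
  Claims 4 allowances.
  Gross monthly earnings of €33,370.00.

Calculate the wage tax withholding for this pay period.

Wage Tax: taxable = €33,370.00 − 4×€680.00 = €30,650.00
  €2,984.32 + 30.58% × (€30,650.00 − €16,400.00) = €2,984.32 + 30.58% × €14,250.00 = €7,341.97

€7,341.97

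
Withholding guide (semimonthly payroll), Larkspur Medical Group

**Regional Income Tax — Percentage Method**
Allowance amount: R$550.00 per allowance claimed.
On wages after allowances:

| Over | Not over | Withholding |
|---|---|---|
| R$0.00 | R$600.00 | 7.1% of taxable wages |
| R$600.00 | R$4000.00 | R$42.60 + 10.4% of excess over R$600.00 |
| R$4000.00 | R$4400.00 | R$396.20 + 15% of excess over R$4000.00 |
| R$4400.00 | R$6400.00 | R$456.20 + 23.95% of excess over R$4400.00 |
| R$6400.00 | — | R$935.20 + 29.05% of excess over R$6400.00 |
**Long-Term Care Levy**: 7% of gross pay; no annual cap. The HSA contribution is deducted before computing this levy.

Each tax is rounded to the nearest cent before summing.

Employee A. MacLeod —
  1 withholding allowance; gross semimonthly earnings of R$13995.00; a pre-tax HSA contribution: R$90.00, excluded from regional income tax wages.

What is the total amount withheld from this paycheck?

R$3928.98

Regional Income Tax: taxable = R$13995.00 − R$90.00 − 1×R$550.00 = R$13355.00
  R$935.20 + 29.05% × (R$13355.00 − R$6400.00) = R$935.20 + 29.05% × R$6955.00 = R$2955.63
Long-Term Care Levy: 7% × R$13905.00 = R$973.35
Total: R$2955.63 + R$973.35 = R$3928.98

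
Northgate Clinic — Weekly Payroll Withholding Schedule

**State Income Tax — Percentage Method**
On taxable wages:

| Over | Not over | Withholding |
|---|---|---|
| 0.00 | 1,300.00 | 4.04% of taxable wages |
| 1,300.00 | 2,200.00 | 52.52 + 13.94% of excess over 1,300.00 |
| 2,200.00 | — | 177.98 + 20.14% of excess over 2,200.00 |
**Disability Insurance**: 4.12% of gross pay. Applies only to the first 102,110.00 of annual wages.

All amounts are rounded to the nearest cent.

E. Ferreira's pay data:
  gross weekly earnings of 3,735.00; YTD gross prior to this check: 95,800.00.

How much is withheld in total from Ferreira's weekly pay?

641.01

State Income Tax: taxable = 3,735.00
  177.98 + 20.14% × (3,735.00 − 2,200.00) = 177.98 + 20.14% × 1,535.00 = 487.13
Disability Insurance: 4.12% × 3,735.00 = 153.88
Total: 487.13 + 153.88 = 641.01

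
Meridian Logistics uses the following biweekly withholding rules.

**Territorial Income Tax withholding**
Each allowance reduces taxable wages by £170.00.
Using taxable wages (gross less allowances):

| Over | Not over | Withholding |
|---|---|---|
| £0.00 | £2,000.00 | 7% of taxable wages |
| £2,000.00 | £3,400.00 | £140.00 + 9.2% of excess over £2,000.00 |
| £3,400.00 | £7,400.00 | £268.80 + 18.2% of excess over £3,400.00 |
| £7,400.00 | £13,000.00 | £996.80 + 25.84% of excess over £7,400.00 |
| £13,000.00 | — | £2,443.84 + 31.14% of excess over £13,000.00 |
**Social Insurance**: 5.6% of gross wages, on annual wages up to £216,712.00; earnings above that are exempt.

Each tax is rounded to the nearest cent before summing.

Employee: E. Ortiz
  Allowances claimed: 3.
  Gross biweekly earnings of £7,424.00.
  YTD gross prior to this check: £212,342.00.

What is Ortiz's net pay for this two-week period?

£6,270.93

Territorial Income Tax: taxable = £7,424.00 − 3×£170.00 = £6,914.00
  £268.80 + 18.2% × (£6,914.00 − £3,400.00) = £268.80 + 18.2% × £3,514.00 = £908.35
Social Insurance: cap £216,712.00 − YTD £212,342.00 = £4,370.00 subject; 5.6% × £4,370.00 = £244.72
Total withheld: £908.35 + £244.72 = £1,153.07
Net pay: £7,424.00 − £1,153.07 = £6,270.93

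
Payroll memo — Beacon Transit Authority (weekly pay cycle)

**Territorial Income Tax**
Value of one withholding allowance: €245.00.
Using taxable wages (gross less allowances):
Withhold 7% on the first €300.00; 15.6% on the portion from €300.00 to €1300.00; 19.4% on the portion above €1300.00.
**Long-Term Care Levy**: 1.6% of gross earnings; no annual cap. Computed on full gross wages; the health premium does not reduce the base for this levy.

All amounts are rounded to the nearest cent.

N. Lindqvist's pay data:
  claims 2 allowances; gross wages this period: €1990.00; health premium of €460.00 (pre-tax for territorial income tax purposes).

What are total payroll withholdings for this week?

Territorial Income Tax: taxable = €1990.00 − €460.00 − 2×€245.00 = €1040.00
  €21.00 + 15.6% × (€1040.00 − €300.00) = €21.00 + 15.6% × €740.00 = €136.44
Long-Term Care Levy: 1.6% × €1990.00 = €31.84
Total: €136.44 + €31.84 = €168.28

€168.28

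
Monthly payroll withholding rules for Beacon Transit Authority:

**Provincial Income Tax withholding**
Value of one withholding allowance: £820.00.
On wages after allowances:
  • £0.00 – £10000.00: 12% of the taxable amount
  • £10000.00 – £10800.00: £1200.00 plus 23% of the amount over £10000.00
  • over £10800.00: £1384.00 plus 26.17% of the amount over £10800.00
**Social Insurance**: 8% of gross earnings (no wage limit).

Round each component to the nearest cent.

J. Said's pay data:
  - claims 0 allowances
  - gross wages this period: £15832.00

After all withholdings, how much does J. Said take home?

Provincial Income Tax: taxable = £15832.00
  £1384.00 + 26.17% × (£15832.00 − £10800.00) = £1384.00 + 26.17% × £5032.00 = £2700.87
Social Insurance: 8% × £15832.00 = £1266.56
Total withheld: £2700.87 + £1266.56 = £3967.43
Net pay: £15832.00 − £3967.43 = £11864.57

£11864.57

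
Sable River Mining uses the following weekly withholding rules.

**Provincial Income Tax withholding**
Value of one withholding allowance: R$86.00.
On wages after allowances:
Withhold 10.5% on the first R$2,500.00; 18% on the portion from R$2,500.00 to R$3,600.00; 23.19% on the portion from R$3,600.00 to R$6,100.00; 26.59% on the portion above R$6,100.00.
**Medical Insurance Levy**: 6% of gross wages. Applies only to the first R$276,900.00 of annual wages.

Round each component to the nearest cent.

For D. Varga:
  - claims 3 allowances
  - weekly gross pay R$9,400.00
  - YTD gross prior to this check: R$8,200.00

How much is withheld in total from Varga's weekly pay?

R$2,413.12

Provincial Income Tax: taxable = R$9,400.00 − 3×R$86.00 = R$9,142.00
  R$1,040.25 + 26.59% × (R$9,142.00 − R$6,100.00) = R$1,040.25 + 26.59% × R$3,042.00 = R$1,849.12
Medical Insurance Levy: 6% × R$9,400.00 = R$564.00
Total: R$1,849.12 + R$564.00 = R$2,413.12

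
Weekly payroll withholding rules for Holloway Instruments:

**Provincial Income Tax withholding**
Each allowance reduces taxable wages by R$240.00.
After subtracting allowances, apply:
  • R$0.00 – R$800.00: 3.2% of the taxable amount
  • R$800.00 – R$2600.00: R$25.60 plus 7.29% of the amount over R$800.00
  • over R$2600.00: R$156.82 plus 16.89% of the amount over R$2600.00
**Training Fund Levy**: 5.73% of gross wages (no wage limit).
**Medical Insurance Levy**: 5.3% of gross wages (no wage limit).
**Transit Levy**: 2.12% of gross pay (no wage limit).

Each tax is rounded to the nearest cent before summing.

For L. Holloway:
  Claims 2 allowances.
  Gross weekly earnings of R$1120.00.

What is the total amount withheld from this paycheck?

R$167.76

Provincial Income Tax: taxable = R$1120.00 − 2×R$240.00 = R$640.00
  3.2% × R$640.00 = R$20.48
Training Fund Levy: 5.73% × R$1120.00 = R$64.18
Medical Insurance Levy: 5.3% × R$1120.00 = R$59.36
Transit Levy: 2.12% × R$1120.00 = R$23.74
Total: R$20.48 + R$64.18 + R$59.36 + R$23.74 = R$167.76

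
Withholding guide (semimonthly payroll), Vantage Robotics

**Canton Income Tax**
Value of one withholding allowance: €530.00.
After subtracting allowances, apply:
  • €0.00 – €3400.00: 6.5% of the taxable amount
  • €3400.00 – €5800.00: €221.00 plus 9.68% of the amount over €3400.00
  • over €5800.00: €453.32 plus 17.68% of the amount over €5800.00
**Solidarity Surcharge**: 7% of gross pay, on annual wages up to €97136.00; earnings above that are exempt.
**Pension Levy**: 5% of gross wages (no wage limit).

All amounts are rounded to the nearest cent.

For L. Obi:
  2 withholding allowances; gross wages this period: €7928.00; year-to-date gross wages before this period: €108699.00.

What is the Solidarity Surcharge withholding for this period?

€0.00

Solidarity Surcharge: YTD €108699.00 ≥ cap €97136.00 → €0.00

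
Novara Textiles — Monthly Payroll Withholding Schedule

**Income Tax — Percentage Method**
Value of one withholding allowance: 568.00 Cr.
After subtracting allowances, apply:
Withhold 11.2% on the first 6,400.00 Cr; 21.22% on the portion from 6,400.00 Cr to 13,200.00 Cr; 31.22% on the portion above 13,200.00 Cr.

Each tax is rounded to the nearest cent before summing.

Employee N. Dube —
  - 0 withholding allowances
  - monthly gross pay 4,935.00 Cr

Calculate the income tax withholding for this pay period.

552.72 Cr

Income Tax: taxable = 4,935.00 Cr
  11.2% × 4,935.00 Cr = 552.72 Cr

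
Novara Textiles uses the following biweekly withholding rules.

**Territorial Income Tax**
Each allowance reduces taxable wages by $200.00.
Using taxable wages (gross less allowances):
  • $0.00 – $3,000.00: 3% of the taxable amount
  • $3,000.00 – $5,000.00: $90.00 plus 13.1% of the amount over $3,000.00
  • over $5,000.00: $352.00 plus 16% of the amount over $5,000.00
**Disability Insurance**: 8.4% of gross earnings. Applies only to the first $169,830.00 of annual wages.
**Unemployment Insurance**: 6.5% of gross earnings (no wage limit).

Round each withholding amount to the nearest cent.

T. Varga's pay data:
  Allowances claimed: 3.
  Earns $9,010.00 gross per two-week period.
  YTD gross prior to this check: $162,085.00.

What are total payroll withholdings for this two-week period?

$2,133.83

Territorial Income Tax: taxable = $9,010.00 − 3×$200.00 = $8,410.00
  $352.00 + 16% × ($8,410.00 − $5,000.00) = $352.00 + 16% × $3,410.00 = $897.60
Disability Insurance: cap $169,830.00 − YTD $162,085.00 = $7,745.00 subject; 8.4% × $7,745.00 = $650.58
Unemployment Insurance: 6.5% × $9,010.00 = $585.65
Total: $897.60 + $650.58 + $585.65 = $2,133.83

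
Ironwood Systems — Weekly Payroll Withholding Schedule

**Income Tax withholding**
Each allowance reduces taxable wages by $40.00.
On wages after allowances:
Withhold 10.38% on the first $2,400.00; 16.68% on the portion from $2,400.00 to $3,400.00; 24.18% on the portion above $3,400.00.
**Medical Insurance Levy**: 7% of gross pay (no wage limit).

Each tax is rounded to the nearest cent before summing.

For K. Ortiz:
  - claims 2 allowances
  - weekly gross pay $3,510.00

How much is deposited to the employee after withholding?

Income Tax: taxable = $3,510.00 − 2×$40.00 = $3,430.00
  $415.92 + 24.18% × ($3,430.00 − $3,400.00) = $415.92 + 24.18% × $30.00 = $423.17
Medical Insurance Levy: 7% × $3,510.00 = $245.70
Total withheld: $423.17 + $245.70 = $668.87
Net pay: $3,510.00 − $668.87 = $2,841.13

$2,841.13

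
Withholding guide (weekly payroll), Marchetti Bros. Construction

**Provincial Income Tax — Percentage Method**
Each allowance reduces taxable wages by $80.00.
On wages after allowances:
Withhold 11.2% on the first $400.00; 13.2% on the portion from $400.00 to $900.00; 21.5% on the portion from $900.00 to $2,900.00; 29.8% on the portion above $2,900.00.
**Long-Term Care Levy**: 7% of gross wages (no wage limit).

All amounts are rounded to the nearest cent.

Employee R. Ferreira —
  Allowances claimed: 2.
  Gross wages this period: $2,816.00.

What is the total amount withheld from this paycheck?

Provincial Income Tax: taxable = $2,816.00 − 2×$80.00 = $2,656.00
  $110.80 + 21.5% × ($2,656.00 − $900.00) = $110.80 + 21.5% × $1,756.00 = $488.34
Long-Term Care Levy: 7% × $2,816.00 = $197.12
Total: $488.34 + $197.12 = $685.46

$685.46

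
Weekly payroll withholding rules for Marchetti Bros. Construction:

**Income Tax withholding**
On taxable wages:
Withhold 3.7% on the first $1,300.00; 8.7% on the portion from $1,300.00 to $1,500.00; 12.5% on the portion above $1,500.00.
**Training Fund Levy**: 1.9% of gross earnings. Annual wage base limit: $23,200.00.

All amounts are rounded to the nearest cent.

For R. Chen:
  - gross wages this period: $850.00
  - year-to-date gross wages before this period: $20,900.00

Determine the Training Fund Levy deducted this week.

$16.15

Training Fund Levy: 1.9% × $850.00 = $16.15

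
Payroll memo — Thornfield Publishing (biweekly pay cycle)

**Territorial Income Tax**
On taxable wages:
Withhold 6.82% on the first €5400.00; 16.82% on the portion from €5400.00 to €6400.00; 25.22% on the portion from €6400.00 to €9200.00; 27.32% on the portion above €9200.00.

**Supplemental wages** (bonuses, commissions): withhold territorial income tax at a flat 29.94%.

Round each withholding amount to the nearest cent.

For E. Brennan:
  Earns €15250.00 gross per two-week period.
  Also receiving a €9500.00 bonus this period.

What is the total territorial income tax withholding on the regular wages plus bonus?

Territorial Income Tax: taxable = €15250.00
  €1242.64 + 27.32% × (€15250.00 − €9200.00) = €1242.64 + 27.32% × €6050.00 = €2895.50
Supplemental (29.94% flat on bonus): 29.94% × €9500.00 = €2844.30
Total territorial income tax: €2895.50 + €2844.30 = €5739.80

€5739.80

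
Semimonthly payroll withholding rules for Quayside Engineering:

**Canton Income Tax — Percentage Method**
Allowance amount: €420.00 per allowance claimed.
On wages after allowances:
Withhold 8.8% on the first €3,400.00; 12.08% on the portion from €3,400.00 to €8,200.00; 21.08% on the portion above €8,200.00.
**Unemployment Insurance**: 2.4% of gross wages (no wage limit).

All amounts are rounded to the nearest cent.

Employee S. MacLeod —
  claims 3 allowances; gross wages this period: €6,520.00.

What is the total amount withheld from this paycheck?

Canton Income Tax: taxable = €6,520.00 − 3×€420.00 = €5,260.00
  €299.20 + 12.08% × (€5,260.00 − €3,400.00) = €299.20 + 12.08% × €1,860.00 = €523.89
Unemployment Insurance: 2.4% × €6,520.00 = €156.48
Total: €523.89 + €156.48 = €680.37

€680.37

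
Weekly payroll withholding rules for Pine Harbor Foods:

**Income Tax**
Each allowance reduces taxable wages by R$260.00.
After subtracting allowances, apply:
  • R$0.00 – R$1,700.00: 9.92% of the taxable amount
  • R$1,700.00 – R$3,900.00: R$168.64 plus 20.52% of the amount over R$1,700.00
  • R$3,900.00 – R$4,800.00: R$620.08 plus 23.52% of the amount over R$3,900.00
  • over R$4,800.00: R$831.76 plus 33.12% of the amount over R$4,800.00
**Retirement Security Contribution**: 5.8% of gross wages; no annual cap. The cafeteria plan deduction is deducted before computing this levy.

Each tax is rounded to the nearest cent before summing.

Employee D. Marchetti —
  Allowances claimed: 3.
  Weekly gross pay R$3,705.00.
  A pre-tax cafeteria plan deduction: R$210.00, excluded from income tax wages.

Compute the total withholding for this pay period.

R$579.63

Income Tax: taxable = R$3,705.00 − R$210.00 − 3×R$260.00 = R$2,715.00
  R$168.64 + 20.52% × (R$2,715.00 − R$1,700.00) = R$168.64 + 20.52% × R$1,015.00 = R$376.92
Retirement Security Contribution: 5.8% × R$3,495.00 = R$202.71
Total: R$376.92 + R$202.71 = R$579.63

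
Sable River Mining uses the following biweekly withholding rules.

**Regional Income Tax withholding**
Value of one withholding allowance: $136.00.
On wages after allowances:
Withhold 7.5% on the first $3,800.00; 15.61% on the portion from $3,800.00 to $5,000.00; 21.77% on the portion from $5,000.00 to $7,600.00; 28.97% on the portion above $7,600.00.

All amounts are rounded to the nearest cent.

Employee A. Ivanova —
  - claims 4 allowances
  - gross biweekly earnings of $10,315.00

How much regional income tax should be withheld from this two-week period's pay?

Regional Income Tax: taxable = $10,315.00 − 4×$136.00 = $9,771.00
  $1,038.34 + 28.97% × ($9,771.00 − $7,600.00) = $1,038.34 + 28.97% × $2,171.00 = $1,667.28

$1,667.28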